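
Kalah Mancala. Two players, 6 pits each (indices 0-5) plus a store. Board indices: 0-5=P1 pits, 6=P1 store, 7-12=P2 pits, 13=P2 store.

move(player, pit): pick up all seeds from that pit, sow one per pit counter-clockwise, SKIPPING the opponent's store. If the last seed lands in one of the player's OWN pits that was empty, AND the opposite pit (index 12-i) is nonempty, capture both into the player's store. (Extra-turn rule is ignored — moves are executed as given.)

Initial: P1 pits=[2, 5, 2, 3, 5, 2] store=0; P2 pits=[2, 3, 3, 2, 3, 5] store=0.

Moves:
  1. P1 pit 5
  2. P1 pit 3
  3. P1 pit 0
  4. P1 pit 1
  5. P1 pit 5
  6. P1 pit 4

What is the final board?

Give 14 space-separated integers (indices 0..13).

Answer: 0 0 4 1 0 1 5 6 4 4 3 4 5 0

Derivation:
Move 1: P1 pit5 -> P1=[2,5,2,3,5,0](1) P2=[3,3,3,2,3,5](0)
Move 2: P1 pit3 -> P1=[2,5,2,0,6,1](2) P2=[3,3,3,2,3,5](0)
Move 3: P1 pit0 -> P1=[0,6,3,0,6,1](2) P2=[3,3,3,2,3,5](0)
Move 4: P1 pit1 -> P1=[0,0,4,1,7,2](3) P2=[4,3,3,2,3,5](0)
Move 5: P1 pit5 -> P1=[0,0,4,1,7,0](4) P2=[5,3,3,2,3,5](0)
Move 6: P1 pit4 -> P1=[0,0,4,1,0,1](5) P2=[6,4,4,3,4,5](0)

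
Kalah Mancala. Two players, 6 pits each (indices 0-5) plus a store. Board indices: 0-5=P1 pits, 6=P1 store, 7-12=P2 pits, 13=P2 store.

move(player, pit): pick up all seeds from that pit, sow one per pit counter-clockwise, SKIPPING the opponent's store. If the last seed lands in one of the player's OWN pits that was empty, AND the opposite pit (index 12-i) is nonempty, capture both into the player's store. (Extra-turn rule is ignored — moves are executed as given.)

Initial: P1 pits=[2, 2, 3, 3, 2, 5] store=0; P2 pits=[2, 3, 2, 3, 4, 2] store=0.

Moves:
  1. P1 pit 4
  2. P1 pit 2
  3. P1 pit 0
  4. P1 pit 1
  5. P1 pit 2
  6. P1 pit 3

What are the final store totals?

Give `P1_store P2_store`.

Move 1: P1 pit4 -> P1=[2,2,3,3,0,6](1) P2=[2,3,2,3,4,2](0)
Move 2: P1 pit2 -> P1=[2,2,0,4,1,7](1) P2=[2,3,2,3,4,2](0)
Move 3: P1 pit0 -> P1=[0,3,0,4,1,7](5) P2=[2,3,2,0,4,2](0)
Move 4: P1 pit1 -> P1=[0,0,1,5,2,7](5) P2=[2,3,2,0,4,2](0)
Move 5: P1 pit2 -> P1=[0,0,0,6,2,7](5) P2=[2,3,2,0,4,2](0)
Move 6: P1 pit3 -> P1=[0,0,0,0,3,8](6) P2=[3,4,3,0,4,2](0)

Answer: 6 0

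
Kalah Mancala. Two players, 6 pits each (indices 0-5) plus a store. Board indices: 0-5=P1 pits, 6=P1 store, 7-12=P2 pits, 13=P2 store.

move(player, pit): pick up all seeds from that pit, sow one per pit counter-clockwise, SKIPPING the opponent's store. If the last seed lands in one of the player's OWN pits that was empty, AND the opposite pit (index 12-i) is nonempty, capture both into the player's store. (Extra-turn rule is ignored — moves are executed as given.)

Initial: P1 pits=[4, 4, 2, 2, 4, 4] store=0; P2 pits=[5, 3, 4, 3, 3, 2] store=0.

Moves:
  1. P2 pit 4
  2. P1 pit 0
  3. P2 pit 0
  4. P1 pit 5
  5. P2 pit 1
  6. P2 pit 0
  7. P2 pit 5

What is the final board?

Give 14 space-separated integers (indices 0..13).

Answer: 1 6 4 4 0 0 1 0 0 7 6 2 0 9

Derivation:
Move 1: P2 pit4 -> P1=[5,4,2,2,4,4](0) P2=[5,3,4,3,0,3](1)
Move 2: P1 pit0 -> P1=[0,5,3,3,5,5](0) P2=[5,3,4,3,0,3](1)
Move 3: P2 pit0 -> P1=[0,5,3,3,5,5](0) P2=[0,4,5,4,1,4](1)
Move 4: P1 pit5 -> P1=[0,5,3,3,5,0](1) P2=[1,5,6,5,1,4](1)
Move 5: P2 pit1 -> P1=[0,5,3,3,5,0](1) P2=[1,0,7,6,2,5](2)
Move 6: P2 pit0 -> P1=[0,5,3,3,0,0](1) P2=[0,0,7,6,2,5](8)
Move 7: P2 pit5 -> P1=[1,6,4,4,0,0](1) P2=[0,0,7,6,2,0](9)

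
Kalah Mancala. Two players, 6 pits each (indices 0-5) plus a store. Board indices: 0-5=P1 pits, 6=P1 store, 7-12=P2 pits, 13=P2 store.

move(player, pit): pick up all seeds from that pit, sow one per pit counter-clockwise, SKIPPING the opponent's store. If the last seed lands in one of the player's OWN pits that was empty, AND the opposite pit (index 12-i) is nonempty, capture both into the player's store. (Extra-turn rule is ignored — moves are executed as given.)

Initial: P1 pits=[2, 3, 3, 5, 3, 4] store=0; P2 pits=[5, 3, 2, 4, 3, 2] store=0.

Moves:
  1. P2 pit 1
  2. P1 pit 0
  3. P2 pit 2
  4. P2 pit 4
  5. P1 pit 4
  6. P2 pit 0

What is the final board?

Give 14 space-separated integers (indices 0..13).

Move 1: P2 pit1 -> P1=[2,3,3,5,3,4](0) P2=[5,0,3,5,4,2](0)
Move 2: P1 pit0 -> P1=[0,4,4,5,3,4](0) P2=[5,0,3,5,4,2](0)
Move 3: P2 pit2 -> P1=[0,4,4,5,3,4](0) P2=[5,0,0,6,5,3](0)
Move 4: P2 pit4 -> P1=[1,5,5,5,3,4](0) P2=[5,0,0,6,0,4](1)
Move 5: P1 pit4 -> P1=[1,5,5,5,0,5](1) P2=[6,0,0,6,0,4](1)
Move 6: P2 pit0 -> P1=[1,5,5,5,0,5](1) P2=[0,1,1,7,1,5](2)

Answer: 1 5 5 5 0 5 1 0 1 1 7 1 5 2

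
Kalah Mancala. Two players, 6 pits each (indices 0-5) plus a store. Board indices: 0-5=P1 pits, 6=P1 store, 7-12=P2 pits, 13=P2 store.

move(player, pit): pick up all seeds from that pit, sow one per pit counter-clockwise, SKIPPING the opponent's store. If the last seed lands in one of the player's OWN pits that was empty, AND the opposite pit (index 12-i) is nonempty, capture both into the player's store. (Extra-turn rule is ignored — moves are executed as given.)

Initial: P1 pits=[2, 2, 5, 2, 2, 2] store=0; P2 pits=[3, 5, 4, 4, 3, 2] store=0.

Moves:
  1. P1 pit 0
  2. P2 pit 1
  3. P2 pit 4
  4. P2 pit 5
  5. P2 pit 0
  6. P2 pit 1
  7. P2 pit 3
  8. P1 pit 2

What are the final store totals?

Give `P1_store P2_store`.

Move 1: P1 pit0 -> P1=[0,3,6,2,2,2](0) P2=[3,5,4,4,3,2](0)
Move 2: P2 pit1 -> P1=[0,3,6,2,2,2](0) P2=[3,0,5,5,4,3](1)
Move 3: P2 pit4 -> P1=[1,4,6,2,2,2](0) P2=[3,0,5,5,0,4](2)
Move 4: P2 pit5 -> P1=[2,5,7,2,2,2](0) P2=[3,0,5,5,0,0](3)
Move 5: P2 pit0 -> P1=[2,5,7,2,2,2](0) P2=[0,1,6,6,0,0](3)
Move 6: P2 pit1 -> P1=[2,5,7,2,2,2](0) P2=[0,0,7,6,0,0](3)
Move 7: P2 pit3 -> P1=[3,6,8,2,2,2](0) P2=[0,0,7,0,1,1](4)
Move 8: P1 pit2 -> P1=[3,6,0,3,3,3](1) P2=[1,1,8,1,1,1](4)

Answer: 1 4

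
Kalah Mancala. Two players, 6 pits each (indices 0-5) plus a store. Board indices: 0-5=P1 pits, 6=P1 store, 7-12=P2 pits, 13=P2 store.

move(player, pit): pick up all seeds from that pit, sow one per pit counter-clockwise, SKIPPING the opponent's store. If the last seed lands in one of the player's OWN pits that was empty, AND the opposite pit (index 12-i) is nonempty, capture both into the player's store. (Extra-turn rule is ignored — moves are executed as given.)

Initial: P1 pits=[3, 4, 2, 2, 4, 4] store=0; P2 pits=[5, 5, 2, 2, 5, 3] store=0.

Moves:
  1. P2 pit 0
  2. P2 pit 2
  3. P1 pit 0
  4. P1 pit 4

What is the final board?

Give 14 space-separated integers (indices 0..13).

Move 1: P2 pit0 -> P1=[3,4,2,2,4,4](0) P2=[0,6,3,3,6,4](0)
Move 2: P2 pit2 -> P1=[3,4,2,2,4,4](0) P2=[0,6,0,4,7,5](0)
Move 3: P1 pit0 -> P1=[0,5,3,3,4,4](0) P2=[0,6,0,4,7,5](0)
Move 4: P1 pit4 -> P1=[0,5,3,3,0,5](1) P2=[1,7,0,4,7,5](0)

Answer: 0 5 3 3 0 5 1 1 7 0 4 7 5 0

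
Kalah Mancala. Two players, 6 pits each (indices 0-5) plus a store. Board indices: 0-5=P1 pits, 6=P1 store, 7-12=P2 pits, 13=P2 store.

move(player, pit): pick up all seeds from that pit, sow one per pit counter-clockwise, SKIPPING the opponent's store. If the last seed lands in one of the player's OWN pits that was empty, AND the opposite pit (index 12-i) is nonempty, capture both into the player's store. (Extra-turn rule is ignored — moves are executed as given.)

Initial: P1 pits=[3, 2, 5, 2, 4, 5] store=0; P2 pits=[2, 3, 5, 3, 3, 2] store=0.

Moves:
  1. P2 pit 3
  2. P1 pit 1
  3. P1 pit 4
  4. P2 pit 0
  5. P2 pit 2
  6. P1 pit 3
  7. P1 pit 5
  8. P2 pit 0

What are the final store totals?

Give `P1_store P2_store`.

Move 1: P2 pit3 -> P1=[3,2,5,2,4,5](0) P2=[2,3,5,0,4,3](1)
Move 2: P1 pit1 -> P1=[3,0,6,3,4,5](0) P2=[2,3,5,0,4,3](1)
Move 3: P1 pit4 -> P1=[3,0,6,3,0,6](1) P2=[3,4,5,0,4,3](1)
Move 4: P2 pit0 -> P1=[3,0,0,3,0,6](1) P2=[0,5,6,0,4,3](8)
Move 5: P2 pit2 -> P1=[4,1,0,3,0,6](1) P2=[0,5,0,1,5,4](9)
Move 6: P1 pit3 -> P1=[4,1,0,0,1,7](2) P2=[0,5,0,1,5,4](9)
Move 7: P1 pit5 -> P1=[4,1,0,0,1,0](3) P2=[1,6,1,2,6,5](9)
Move 8: P2 pit0 -> P1=[4,1,0,0,1,0](3) P2=[0,7,1,2,6,5](9)

Answer: 3 9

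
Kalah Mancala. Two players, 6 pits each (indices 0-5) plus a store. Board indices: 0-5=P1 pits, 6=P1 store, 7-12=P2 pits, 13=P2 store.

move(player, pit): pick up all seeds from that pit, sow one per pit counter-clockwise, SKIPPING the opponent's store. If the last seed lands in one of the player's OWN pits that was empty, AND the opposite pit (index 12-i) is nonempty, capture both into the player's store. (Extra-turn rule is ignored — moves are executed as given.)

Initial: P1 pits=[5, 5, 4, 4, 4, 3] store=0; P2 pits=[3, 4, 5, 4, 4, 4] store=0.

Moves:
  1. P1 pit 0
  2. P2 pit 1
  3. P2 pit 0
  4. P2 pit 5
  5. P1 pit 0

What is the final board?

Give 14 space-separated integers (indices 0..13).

Move 1: P1 pit0 -> P1=[0,6,5,5,5,4](0) P2=[3,4,5,4,4,4](0)
Move 2: P2 pit1 -> P1=[0,6,5,5,5,4](0) P2=[3,0,6,5,5,5](0)
Move 3: P2 pit0 -> P1=[0,6,5,5,5,4](0) P2=[0,1,7,6,5,5](0)
Move 4: P2 pit5 -> P1=[1,7,6,6,5,4](0) P2=[0,1,7,6,5,0](1)
Move 5: P1 pit0 -> P1=[0,8,6,6,5,4](0) P2=[0,1,7,6,5,0](1)

Answer: 0 8 6 6 5 4 0 0 1 7 6 5 0 1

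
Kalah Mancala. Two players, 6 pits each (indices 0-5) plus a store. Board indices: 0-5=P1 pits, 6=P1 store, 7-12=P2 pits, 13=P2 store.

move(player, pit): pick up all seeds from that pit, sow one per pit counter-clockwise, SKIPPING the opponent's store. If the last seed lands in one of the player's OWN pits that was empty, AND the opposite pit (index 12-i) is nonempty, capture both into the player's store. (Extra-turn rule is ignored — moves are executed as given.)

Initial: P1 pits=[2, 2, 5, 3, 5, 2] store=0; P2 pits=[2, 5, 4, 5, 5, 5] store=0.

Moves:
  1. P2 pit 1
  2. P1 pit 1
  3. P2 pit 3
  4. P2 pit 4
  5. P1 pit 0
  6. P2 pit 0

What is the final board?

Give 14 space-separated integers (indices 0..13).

Move 1: P2 pit1 -> P1=[2,2,5,3,5,2](0) P2=[2,0,5,6,6,6](1)
Move 2: P1 pit1 -> P1=[2,0,6,4,5,2](0) P2=[2,0,5,6,6,6](1)
Move 3: P2 pit3 -> P1=[3,1,7,4,5,2](0) P2=[2,0,5,0,7,7](2)
Move 4: P2 pit4 -> P1=[4,2,8,5,6,2](0) P2=[2,0,5,0,0,8](3)
Move 5: P1 pit0 -> P1=[0,3,9,6,7,2](0) P2=[2,0,5,0,0,8](3)
Move 6: P2 pit0 -> P1=[0,3,9,6,7,2](0) P2=[0,1,6,0,0,8](3)

Answer: 0 3 9 6 7 2 0 0 1 6 0 0 8 3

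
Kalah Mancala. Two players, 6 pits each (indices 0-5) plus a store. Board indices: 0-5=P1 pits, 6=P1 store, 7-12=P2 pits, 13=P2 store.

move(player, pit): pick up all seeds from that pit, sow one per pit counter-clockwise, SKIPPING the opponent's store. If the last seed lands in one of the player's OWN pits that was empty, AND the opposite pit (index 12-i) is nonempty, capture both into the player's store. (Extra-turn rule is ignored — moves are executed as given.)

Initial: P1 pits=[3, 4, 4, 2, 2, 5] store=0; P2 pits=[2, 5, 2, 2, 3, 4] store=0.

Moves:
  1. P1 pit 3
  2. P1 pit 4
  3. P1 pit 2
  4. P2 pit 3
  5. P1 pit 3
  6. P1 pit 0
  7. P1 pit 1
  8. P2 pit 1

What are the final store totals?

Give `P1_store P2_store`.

Move 1: P1 pit3 -> P1=[3,4,4,0,3,6](0) P2=[2,5,2,2,3,4](0)
Move 2: P1 pit4 -> P1=[3,4,4,0,0,7](1) P2=[3,5,2,2,3,4](0)
Move 3: P1 pit2 -> P1=[3,4,0,1,1,8](2) P2=[3,5,2,2,3,4](0)
Move 4: P2 pit3 -> P1=[3,4,0,1,1,8](2) P2=[3,5,2,0,4,5](0)
Move 5: P1 pit3 -> P1=[3,4,0,0,2,8](2) P2=[3,5,2,0,4,5](0)
Move 6: P1 pit0 -> P1=[0,5,1,0,2,8](5) P2=[3,5,0,0,4,5](0)
Move 7: P1 pit1 -> P1=[0,0,2,1,3,9](6) P2=[3,5,0,0,4,5](0)
Move 8: P2 pit1 -> P1=[0,0,2,1,3,9](6) P2=[3,0,1,1,5,6](1)

Answer: 6 1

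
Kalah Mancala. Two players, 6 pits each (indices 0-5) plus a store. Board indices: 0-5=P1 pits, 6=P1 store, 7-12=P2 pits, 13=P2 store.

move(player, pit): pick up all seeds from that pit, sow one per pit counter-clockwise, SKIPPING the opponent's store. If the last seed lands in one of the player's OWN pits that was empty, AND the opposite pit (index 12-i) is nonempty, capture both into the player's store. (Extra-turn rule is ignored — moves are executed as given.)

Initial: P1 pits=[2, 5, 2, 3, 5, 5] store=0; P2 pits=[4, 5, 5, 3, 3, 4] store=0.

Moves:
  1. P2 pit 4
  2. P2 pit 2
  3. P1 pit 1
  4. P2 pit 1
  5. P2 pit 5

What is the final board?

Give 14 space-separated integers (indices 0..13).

Answer: 5 1 4 5 7 7 1 4 0 1 5 2 0 4

Derivation:
Move 1: P2 pit4 -> P1=[3,5,2,3,5,5](0) P2=[4,5,5,3,0,5](1)
Move 2: P2 pit2 -> P1=[4,5,2,3,5,5](0) P2=[4,5,0,4,1,6](2)
Move 3: P1 pit1 -> P1=[4,0,3,4,6,6](1) P2=[4,5,0,4,1,6](2)
Move 4: P2 pit1 -> P1=[4,0,3,4,6,6](1) P2=[4,0,1,5,2,7](3)
Move 5: P2 pit5 -> P1=[5,1,4,5,7,7](1) P2=[4,0,1,5,2,0](4)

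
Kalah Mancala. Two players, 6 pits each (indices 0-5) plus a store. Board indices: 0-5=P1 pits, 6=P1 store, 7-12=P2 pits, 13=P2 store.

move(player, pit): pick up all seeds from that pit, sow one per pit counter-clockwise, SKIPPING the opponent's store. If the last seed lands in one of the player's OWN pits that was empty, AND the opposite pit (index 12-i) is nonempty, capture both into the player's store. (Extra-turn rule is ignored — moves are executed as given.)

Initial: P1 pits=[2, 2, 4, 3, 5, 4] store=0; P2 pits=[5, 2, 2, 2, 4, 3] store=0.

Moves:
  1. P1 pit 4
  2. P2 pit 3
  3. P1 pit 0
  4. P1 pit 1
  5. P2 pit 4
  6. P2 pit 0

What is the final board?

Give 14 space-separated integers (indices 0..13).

Answer: 1 1 7 4 0 5 5 0 1 4 1 1 6 2

Derivation:
Move 1: P1 pit4 -> P1=[2,2,4,3,0,5](1) P2=[6,3,3,2,4,3](0)
Move 2: P2 pit3 -> P1=[2,2,4,3,0,5](1) P2=[6,3,3,0,5,4](0)
Move 3: P1 pit0 -> P1=[0,3,5,3,0,5](1) P2=[6,3,3,0,5,4](0)
Move 4: P1 pit1 -> P1=[0,0,6,4,0,5](5) P2=[6,0,3,0,5,4](0)
Move 5: P2 pit4 -> P1=[1,1,7,4,0,5](5) P2=[6,0,3,0,0,5](1)
Move 6: P2 pit0 -> P1=[1,1,7,4,0,5](5) P2=[0,1,4,1,1,6](2)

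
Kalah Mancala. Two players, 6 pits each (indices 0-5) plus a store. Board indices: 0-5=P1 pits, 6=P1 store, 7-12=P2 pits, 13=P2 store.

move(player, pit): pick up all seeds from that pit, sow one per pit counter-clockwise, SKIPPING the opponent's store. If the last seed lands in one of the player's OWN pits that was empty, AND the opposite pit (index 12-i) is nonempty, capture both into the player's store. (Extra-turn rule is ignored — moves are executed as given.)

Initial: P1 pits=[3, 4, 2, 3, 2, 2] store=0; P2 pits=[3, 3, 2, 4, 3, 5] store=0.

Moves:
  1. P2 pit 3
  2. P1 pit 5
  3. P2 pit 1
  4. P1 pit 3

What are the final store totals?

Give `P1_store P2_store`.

Answer: 2 1

Derivation:
Move 1: P2 pit3 -> P1=[4,4,2,3,2,2](0) P2=[3,3,2,0,4,6](1)
Move 2: P1 pit5 -> P1=[4,4,2,3,2,0](1) P2=[4,3,2,0,4,6](1)
Move 3: P2 pit1 -> P1=[4,4,2,3,2,0](1) P2=[4,0,3,1,5,6](1)
Move 4: P1 pit3 -> P1=[4,4,2,0,3,1](2) P2=[4,0,3,1,5,6](1)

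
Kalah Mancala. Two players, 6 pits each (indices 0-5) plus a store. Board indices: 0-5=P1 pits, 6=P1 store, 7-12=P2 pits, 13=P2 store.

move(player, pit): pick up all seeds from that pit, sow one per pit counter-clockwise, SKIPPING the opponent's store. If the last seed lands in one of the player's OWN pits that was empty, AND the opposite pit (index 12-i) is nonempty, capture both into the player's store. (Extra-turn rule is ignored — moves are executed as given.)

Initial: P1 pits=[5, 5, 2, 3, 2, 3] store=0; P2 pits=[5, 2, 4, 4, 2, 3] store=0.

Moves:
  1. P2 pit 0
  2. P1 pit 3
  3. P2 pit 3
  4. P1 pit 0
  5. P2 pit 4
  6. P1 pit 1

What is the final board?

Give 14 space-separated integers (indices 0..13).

Move 1: P2 pit0 -> P1=[5,5,2,3,2,3](0) P2=[0,3,5,5,3,4](0)
Move 2: P1 pit3 -> P1=[5,5,2,0,3,4](1) P2=[0,3,5,5,3,4](0)
Move 3: P2 pit3 -> P1=[6,6,2,0,3,4](1) P2=[0,3,5,0,4,5](1)
Move 4: P1 pit0 -> P1=[0,7,3,1,4,5](2) P2=[0,3,5,0,4,5](1)
Move 5: P2 pit4 -> P1=[1,8,3,1,4,5](2) P2=[0,3,5,0,0,6](2)
Move 6: P1 pit1 -> P1=[1,0,4,2,5,6](3) P2=[1,4,6,0,0,6](2)

Answer: 1 0 4 2 5 6 3 1 4 6 0 0 6 2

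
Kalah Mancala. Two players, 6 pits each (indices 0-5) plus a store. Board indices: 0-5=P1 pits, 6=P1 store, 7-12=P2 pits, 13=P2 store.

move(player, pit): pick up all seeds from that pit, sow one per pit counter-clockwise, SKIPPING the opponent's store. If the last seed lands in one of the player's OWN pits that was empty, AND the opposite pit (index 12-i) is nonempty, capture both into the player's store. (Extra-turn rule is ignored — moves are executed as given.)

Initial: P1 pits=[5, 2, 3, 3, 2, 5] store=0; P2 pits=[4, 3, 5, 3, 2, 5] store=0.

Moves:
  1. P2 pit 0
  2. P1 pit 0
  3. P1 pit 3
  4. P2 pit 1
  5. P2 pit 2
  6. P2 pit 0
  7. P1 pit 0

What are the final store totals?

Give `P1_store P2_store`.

Answer: 1 6

Derivation:
Move 1: P2 pit0 -> P1=[5,2,3,3,2,5](0) P2=[0,4,6,4,3,5](0)
Move 2: P1 pit0 -> P1=[0,3,4,4,3,6](0) P2=[0,4,6,4,3,5](0)
Move 3: P1 pit3 -> P1=[0,3,4,0,4,7](1) P2=[1,4,6,4,3,5](0)
Move 4: P2 pit1 -> P1=[0,3,4,0,4,7](1) P2=[1,0,7,5,4,6](0)
Move 5: P2 pit2 -> P1=[1,4,5,0,4,7](1) P2=[1,0,0,6,5,7](1)
Move 6: P2 pit0 -> P1=[1,4,5,0,0,7](1) P2=[0,0,0,6,5,7](6)
Move 7: P1 pit0 -> P1=[0,5,5,0,0,7](1) P2=[0,0,0,6,5,7](6)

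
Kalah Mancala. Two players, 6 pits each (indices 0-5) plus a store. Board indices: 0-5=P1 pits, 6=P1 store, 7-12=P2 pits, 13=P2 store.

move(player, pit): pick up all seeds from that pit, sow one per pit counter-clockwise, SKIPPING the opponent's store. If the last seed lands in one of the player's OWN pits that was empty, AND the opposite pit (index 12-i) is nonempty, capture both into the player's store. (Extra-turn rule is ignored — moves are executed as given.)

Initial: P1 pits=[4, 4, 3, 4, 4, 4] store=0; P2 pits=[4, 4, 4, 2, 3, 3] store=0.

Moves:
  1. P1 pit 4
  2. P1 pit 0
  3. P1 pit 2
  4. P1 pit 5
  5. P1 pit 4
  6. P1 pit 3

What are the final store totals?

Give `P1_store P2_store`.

Answer: 17 0

Derivation:
Move 1: P1 pit4 -> P1=[4,4,3,4,0,5](1) P2=[5,5,4,2,3,3](0)
Move 2: P1 pit0 -> P1=[0,5,4,5,0,5](7) P2=[5,0,4,2,3,3](0)
Move 3: P1 pit2 -> P1=[0,5,0,6,1,6](8) P2=[5,0,4,2,3,3](0)
Move 4: P1 pit5 -> P1=[0,5,0,6,1,0](9) P2=[6,1,5,3,4,3](0)
Move 5: P1 pit4 -> P1=[0,5,0,6,0,0](16) P2=[0,1,5,3,4,3](0)
Move 6: P1 pit3 -> P1=[0,5,0,0,1,1](17) P2=[1,2,6,3,4,3](0)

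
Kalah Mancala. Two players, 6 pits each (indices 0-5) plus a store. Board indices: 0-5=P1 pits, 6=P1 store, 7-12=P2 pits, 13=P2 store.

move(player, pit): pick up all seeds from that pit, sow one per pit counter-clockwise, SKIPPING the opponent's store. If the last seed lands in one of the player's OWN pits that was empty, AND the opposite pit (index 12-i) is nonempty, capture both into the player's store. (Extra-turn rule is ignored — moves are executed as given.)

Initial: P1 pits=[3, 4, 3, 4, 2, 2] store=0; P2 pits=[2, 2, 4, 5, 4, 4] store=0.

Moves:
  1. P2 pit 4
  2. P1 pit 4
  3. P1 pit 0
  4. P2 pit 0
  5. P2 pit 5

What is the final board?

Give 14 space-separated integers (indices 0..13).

Move 1: P2 pit4 -> P1=[4,5,3,4,2,2](0) P2=[2,2,4,5,0,5](1)
Move 2: P1 pit4 -> P1=[4,5,3,4,0,3](1) P2=[2,2,4,5,0,5](1)
Move 3: P1 pit0 -> P1=[0,6,4,5,0,3](4) P2=[2,0,4,5,0,5](1)
Move 4: P2 pit0 -> P1=[0,6,4,5,0,3](4) P2=[0,1,5,5,0,5](1)
Move 5: P2 pit5 -> P1=[1,7,5,6,0,3](4) P2=[0,1,5,5,0,0](2)

Answer: 1 7 5 6 0 3 4 0 1 5 5 0 0 2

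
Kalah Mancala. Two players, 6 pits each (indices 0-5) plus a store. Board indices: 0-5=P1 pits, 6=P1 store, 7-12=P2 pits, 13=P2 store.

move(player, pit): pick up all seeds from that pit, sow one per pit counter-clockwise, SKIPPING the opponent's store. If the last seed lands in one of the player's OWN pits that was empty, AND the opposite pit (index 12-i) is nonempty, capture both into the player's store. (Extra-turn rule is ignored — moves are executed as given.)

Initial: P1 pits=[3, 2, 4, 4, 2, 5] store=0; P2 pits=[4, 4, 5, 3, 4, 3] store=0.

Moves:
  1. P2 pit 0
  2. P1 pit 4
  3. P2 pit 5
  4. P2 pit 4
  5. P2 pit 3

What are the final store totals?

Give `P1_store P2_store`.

Answer: 1 3

Derivation:
Move 1: P2 pit0 -> P1=[3,2,4,4,2,5](0) P2=[0,5,6,4,5,3](0)
Move 2: P1 pit4 -> P1=[3,2,4,4,0,6](1) P2=[0,5,6,4,5,3](0)
Move 3: P2 pit5 -> P1=[4,3,4,4,0,6](1) P2=[0,5,6,4,5,0](1)
Move 4: P2 pit4 -> P1=[5,4,5,4,0,6](1) P2=[0,5,6,4,0,1](2)
Move 5: P2 pit3 -> P1=[6,4,5,4,0,6](1) P2=[0,5,6,0,1,2](3)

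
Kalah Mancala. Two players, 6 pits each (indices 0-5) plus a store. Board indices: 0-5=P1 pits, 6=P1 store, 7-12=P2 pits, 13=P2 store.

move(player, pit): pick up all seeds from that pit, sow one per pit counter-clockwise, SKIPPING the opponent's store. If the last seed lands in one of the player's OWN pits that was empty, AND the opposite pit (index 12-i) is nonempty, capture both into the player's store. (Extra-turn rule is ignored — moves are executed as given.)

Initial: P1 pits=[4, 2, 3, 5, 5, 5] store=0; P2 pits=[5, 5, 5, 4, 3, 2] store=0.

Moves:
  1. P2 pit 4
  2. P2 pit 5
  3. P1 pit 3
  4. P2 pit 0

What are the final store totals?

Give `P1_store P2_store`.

Answer: 1 3

Derivation:
Move 1: P2 pit4 -> P1=[5,2,3,5,5,5](0) P2=[5,5,5,4,0,3](1)
Move 2: P2 pit5 -> P1=[6,3,3,5,5,5](0) P2=[5,5,5,4,0,0](2)
Move 3: P1 pit3 -> P1=[6,3,3,0,6,6](1) P2=[6,6,5,4,0,0](2)
Move 4: P2 pit0 -> P1=[6,3,3,0,6,6](1) P2=[0,7,6,5,1,1](3)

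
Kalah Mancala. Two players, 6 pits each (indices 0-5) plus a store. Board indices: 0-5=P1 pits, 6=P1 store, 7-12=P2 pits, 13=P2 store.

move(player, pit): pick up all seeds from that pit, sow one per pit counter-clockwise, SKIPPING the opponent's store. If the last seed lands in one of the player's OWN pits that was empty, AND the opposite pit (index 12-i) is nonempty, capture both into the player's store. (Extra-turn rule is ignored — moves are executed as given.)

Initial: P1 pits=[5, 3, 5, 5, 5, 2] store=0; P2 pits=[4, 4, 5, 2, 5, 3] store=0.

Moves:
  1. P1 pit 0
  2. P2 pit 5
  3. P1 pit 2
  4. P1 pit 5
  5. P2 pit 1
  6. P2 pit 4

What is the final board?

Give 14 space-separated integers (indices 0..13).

Answer: 3 6 1 8 7 0 2 6 0 7 3 0 2 3

Derivation:
Move 1: P1 pit0 -> P1=[0,4,6,6,6,3](0) P2=[4,4,5,2,5,3](0)
Move 2: P2 pit5 -> P1=[1,5,6,6,6,3](0) P2=[4,4,5,2,5,0](1)
Move 3: P1 pit2 -> P1=[1,5,0,7,7,4](1) P2=[5,5,5,2,5,0](1)
Move 4: P1 pit5 -> P1=[1,5,0,7,7,0](2) P2=[6,6,6,2,5,0](1)
Move 5: P2 pit1 -> P1=[2,5,0,7,7,0](2) P2=[6,0,7,3,6,1](2)
Move 6: P2 pit4 -> P1=[3,6,1,8,7,0](2) P2=[6,0,7,3,0,2](3)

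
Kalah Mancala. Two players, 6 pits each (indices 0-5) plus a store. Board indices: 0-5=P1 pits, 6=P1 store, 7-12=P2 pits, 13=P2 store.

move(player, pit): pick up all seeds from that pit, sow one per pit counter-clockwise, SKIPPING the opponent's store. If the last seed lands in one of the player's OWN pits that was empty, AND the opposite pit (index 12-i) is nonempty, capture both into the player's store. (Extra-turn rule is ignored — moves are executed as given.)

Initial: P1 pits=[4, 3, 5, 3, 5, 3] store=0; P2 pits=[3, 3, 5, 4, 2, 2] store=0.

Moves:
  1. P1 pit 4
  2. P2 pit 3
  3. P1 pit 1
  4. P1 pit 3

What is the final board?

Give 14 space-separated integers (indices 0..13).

Move 1: P1 pit4 -> P1=[4,3,5,3,0,4](1) P2=[4,4,6,4,2,2](0)
Move 2: P2 pit3 -> P1=[5,3,5,3,0,4](1) P2=[4,4,6,0,3,3](1)
Move 3: P1 pit1 -> P1=[5,0,6,4,0,4](6) P2=[4,0,6,0,3,3](1)
Move 4: P1 pit3 -> P1=[5,0,6,0,1,5](7) P2=[5,0,6,0,3,3](1)

Answer: 5 0 6 0 1 5 7 5 0 6 0 3 3 1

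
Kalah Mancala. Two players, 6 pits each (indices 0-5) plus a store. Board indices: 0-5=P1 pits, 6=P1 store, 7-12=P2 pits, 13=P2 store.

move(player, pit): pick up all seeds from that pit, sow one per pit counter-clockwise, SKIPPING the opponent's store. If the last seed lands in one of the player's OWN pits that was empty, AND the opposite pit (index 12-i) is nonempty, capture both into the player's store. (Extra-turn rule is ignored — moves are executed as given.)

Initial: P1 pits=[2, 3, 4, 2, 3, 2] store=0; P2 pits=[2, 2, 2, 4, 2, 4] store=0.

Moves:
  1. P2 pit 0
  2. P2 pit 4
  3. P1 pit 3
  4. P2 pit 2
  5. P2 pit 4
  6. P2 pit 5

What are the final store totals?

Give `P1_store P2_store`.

Answer: 0 2

Derivation:
Move 1: P2 pit0 -> P1=[2,3,4,2,3,2](0) P2=[0,3,3,4,2,4](0)
Move 2: P2 pit4 -> P1=[2,3,4,2,3,2](0) P2=[0,3,3,4,0,5](1)
Move 3: P1 pit3 -> P1=[2,3,4,0,4,3](0) P2=[0,3,3,4,0,5](1)
Move 4: P2 pit2 -> P1=[2,3,4,0,4,3](0) P2=[0,3,0,5,1,6](1)
Move 5: P2 pit4 -> P1=[2,3,4,0,4,3](0) P2=[0,3,0,5,0,7](1)
Move 6: P2 pit5 -> P1=[3,4,5,1,5,4](0) P2=[0,3,0,5,0,0](2)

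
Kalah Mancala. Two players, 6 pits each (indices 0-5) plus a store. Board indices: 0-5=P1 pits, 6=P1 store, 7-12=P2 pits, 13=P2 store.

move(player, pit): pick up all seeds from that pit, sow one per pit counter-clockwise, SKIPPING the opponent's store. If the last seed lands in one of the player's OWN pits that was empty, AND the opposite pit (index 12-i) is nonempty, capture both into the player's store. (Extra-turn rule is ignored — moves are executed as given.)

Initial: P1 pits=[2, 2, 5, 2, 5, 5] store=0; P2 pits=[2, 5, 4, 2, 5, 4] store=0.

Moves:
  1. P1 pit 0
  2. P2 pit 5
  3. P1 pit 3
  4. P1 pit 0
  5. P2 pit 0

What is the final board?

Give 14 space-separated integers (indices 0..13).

Answer: 0 5 7 0 6 6 0 0 6 5 2 5 0 1

Derivation:
Move 1: P1 pit0 -> P1=[0,3,6,2,5,5](0) P2=[2,5,4,2,5,4](0)
Move 2: P2 pit5 -> P1=[1,4,7,2,5,5](0) P2=[2,5,4,2,5,0](1)
Move 3: P1 pit3 -> P1=[1,4,7,0,6,6](0) P2=[2,5,4,2,5,0](1)
Move 4: P1 pit0 -> P1=[0,5,7,0,6,6](0) P2=[2,5,4,2,5,0](1)
Move 5: P2 pit0 -> P1=[0,5,7,0,6,6](0) P2=[0,6,5,2,5,0](1)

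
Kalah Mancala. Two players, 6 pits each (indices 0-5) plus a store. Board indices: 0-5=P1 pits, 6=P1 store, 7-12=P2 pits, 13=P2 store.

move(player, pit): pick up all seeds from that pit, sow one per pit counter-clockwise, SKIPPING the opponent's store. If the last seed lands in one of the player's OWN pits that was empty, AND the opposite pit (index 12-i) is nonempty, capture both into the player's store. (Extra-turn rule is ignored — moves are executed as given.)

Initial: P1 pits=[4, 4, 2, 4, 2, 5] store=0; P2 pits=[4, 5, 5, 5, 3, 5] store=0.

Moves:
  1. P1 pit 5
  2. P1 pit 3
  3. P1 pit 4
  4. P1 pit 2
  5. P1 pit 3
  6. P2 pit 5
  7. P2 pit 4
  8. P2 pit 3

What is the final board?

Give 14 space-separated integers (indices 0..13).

Answer: 7 6 2 1 1 2 10 7 0 6 0 1 2 3

Derivation:
Move 1: P1 pit5 -> P1=[4,4,2,4,2,0](1) P2=[5,6,6,6,3,5](0)
Move 2: P1 pit3 -> P1=[4,4,2,0,3,1](2) P2=[6,6,6,6,3,5](0)
Move 3: P1 pit4 -> P1=[4,4,2,0,0,2](3) P2=[7,6,6,6,3,5](0)
Move 4: P1 pit2 -> P1=[4,4,0,1,0,2](10) P2=[7,0,6,6,3,5](0)
Move 5: P1 pit3 -> P1=[4,4,0,0,1,2](10) P2=[7,0,6,6,3,5](0)
Move 6: P2 pit5 -> P1=[5,5,1,1,1,2](10) P2=[7,0,6,6,3,0](1)
Move 7: P2 pit4 -> P1=[6,5,1,1,1,2](10) P2=[7,0,6,6,0,1](2)
Move 8: P2 pit3 -> P1=[7,6,2,1,1,2](10) P2=[7,0,6,0,1,2](3)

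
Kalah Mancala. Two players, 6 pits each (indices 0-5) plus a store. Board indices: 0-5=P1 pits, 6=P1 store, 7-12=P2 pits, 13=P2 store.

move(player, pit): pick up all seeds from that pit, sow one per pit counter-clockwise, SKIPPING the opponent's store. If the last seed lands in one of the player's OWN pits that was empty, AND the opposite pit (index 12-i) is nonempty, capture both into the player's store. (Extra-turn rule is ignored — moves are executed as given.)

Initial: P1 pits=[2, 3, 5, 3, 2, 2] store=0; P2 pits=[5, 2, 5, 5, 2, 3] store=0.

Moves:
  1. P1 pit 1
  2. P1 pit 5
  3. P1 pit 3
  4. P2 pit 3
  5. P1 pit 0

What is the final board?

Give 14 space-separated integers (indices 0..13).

Answer: 0 2 7 0 4 1 8 7 2 0 0 3 4 1

Derivation:
Move 1: P1 pit1 -> P1=[2,0,6,4,3,2](0) P2=[5,2,5,5,2,3](0)
Move 2: P1 pit5 -> P1=[2,0,6,4,3,0](1) P2=[6,2,5,5,2,3](0)
Move 3: P1 pit3 -> P1=[2,0,6,0,4,1](2) P2=[7,2,5,5,2,3](0)
Move 4: P2 pit3 -> P1=[3,1,6,0,4,1](2) P2=[7,2,5,0,3,4](1)
Move 5: P1 pit0 -> P1=[0,2,7,0,4,1](8) P2=[7,2,0,0,3,4](1)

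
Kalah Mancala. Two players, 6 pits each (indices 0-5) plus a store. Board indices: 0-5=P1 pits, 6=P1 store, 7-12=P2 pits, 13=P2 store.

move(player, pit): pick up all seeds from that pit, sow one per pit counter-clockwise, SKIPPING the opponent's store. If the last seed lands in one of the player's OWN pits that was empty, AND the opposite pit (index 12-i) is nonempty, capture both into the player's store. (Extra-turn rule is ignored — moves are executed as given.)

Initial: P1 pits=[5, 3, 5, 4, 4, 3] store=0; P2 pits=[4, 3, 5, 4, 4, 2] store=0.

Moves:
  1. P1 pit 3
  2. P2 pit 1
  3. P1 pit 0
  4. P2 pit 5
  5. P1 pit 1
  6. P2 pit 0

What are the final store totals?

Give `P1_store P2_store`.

Move 1: P1 pit3 -> P1=[5,3,5,0,5,4](1) P2=[5,3,5,4,4,2](0)
Move 2: P2 pit1 -> P1=[5,3,5,0,5,4](1) P2=[5,0,6,5,5,2](0)
Move 3: P1 pit0 -> P1=[0,4,6,1,6,5](1) P2=[5,0,6,5,5,2](0)
Move 4: P2 pit5 -> P1=[1,4,6,1,6,5](1) P2=[5,0,6,5,5,0](1)
Move 5: P1 pit1 -> P1=[1,0,7,2,7,6](1) P2=[5,0,6,5,5,0](1)
Move 6: P2 pit0 -> P1=[0,0,7,2,7,6](1) P2=[0,1,7,6,6,0](3)

Answer: 1 3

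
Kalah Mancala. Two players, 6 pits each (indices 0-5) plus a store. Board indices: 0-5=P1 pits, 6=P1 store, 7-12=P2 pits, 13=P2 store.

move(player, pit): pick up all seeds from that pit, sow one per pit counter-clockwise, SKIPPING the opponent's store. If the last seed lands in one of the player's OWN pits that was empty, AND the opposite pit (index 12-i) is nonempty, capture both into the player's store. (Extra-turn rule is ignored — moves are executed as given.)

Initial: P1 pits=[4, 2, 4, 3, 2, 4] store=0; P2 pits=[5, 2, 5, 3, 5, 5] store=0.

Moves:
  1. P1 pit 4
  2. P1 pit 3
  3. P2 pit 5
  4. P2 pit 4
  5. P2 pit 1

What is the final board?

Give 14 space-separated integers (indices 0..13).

Answer: 6 4 6 1 1 6 2 5 0 6 4 0 1 2

Derivation:
Move 1: P1 pit4 -> P1=[4,2,4,3,0,5](1) P2=[5,2,5,3,5,5](0)
Move 2: P1 pit3 -> P1=[4,2,4,0,1,6](2) P2=[5,2,5,3,5,5](0)
Move 3: P2 pit5 -> P1=[5,3,5,1,1,6](2) P2=[5,2,5,3,5,0](1)
Move 4: P2 pit4 -> P1=[6,4,6,1,1,6](2) P2=[5,2,5,3,0,1](2)
Move 5: P2 pit1 -> P1=[6,4,6,1,1,6](2) P2=[5,0,6,4,0,1](2)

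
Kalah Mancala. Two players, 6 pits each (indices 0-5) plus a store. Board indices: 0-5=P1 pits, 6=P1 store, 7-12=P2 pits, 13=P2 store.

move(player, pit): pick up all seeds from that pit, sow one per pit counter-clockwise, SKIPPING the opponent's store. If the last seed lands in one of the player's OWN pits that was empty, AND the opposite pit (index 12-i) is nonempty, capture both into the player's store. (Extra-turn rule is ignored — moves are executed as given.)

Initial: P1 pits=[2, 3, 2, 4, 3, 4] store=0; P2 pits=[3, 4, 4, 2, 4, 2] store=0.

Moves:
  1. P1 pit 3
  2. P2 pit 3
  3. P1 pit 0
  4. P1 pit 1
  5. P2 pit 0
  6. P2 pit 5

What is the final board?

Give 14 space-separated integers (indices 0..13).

Move 1: P1 pit3 -> P1=[2,3,2,0,4,5](1) P2=[4,4,4,2,4,2](0)
Move 2: P2 pit3 -> P1=[2,3,2,0,4,5](1) P2=[4,4,4,0,5,3](0)
Move 3: P1 pit0 -> P1=[0,4,3,0,4,5](1) P2=[4,4,4,0,5,3](0)
Move 4: P1 pit1 -> P1=[0,0,4,1,5,6](1) P2=[4,4,4,0,5,3](0)
Move 5: P2 pit0 -> P1=[0,0,4,1,5,6](1) P2=[0,5,5,1,6,3](0)
Move 6: P2 pit5 -> P1=[1,1,4,1,5,6](1) P2=[0,5,5,1,6,0](1)

Answer: 1 1 4 1 5 6 1 0 5 5 1 6 0 1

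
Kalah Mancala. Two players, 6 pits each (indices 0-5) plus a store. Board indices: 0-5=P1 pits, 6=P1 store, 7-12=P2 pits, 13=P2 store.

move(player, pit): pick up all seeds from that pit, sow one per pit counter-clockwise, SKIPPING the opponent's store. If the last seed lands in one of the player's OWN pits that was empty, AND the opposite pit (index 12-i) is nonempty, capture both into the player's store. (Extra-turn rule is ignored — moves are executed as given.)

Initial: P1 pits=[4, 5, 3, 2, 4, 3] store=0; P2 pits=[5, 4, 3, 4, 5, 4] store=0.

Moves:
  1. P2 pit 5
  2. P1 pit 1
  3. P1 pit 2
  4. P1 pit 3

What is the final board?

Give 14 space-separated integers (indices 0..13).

Move 1: P2 pit5 -> P1=[5,6,4,2,4,3](0) P2=[5,4,3,4,5,0](1)
Move 2: P1 pit1 -> P1=[5,0,5,3,5,4](1) P2=[6,4,3,4,5,0](1)
Move 3: P1 pit2 -> P1=[5,0,0,4,6,5](2) P2=[7,4,3,4,5,0](1)
Move 4: P1 pit3 -> P1=[5,0,0,0,7,6](3) P2=[8,4,3,4,5,0](1)

Answer: 5 0 0 0 7 6 3 8 4 3 4 5 0 1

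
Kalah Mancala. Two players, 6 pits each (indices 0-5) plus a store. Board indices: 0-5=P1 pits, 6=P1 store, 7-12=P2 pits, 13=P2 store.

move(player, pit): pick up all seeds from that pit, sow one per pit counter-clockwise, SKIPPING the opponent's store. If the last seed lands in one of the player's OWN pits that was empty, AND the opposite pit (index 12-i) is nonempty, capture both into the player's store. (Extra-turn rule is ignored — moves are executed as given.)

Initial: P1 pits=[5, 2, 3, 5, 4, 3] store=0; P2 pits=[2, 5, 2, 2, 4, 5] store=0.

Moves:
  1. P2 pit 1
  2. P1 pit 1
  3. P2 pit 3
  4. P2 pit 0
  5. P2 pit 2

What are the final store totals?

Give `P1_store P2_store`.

Move 1: P2 pit1 -> P1=[5,2,3,5,4,3](0) P2=[2,0,3,3,5,6](1)
Move 2: P1 pit1 -> P1=[5,0,4,6,4,3](0) P2=[2,0,3,3,5,6](1)
Move 3: P2 pit3 -> P1=[5,0,4,6,4,3](0) P2=[2,0,3,0,6,7](2)
Move 4: P2 pit0 -> P1=[5,0,4,6,4,3](0) P2=[0,1,4,0,6,7](2)
Move 5: P2 pit2 -> P1=[5,0,4,6,4,3](0) P2=[0,1,0,1,7,8](3)

Answer: 0 3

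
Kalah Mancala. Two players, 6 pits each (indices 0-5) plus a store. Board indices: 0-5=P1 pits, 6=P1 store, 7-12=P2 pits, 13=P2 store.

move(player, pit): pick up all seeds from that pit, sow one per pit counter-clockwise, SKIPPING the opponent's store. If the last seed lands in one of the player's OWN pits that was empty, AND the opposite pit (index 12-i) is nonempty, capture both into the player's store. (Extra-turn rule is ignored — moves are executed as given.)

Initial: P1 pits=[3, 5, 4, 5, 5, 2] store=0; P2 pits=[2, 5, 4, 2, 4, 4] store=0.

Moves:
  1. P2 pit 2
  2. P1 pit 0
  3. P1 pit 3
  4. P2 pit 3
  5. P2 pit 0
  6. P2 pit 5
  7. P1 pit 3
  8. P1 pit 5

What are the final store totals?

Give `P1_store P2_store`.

Move 1: P2 pit2 -> P1=[3,5,4,5,5,2](0) P2=[2,5,0,3,5,5](1)
Move 2: P1 pit0 -> P1=[0,6,5,6,5,2](0) P2=[2,5,0,3,5,5](1)
Move 3: P1 pit3 -> P1=[0,6,5,0,6,3](1) P2=[3,6,1,3,5,5](1)
Move 4: P2 pit3 -> P1=[0,6,5,0,6,3](1) P2=[3,6,1,0,6,6](2)
Move 5: P2 pit0 -> P1=[0,6,0,0,6,3](1) P2=[0,7,2,0,6,6](8)
Move 6: P2 pit5 -> P1=[1,7,1,1,7,3](1) P2=[0,7,2,0,6,0](9)
Move 7: P1 pit3 -> P1=[1,7,1,0,8,3](1) P2=[0,7,2,0,6,0](9)
Move 8: P1 pit5 -> P1=[1,7,1,0,8,0](2) P2=[1,8,2,0,6,0](9)

Answer: 2 9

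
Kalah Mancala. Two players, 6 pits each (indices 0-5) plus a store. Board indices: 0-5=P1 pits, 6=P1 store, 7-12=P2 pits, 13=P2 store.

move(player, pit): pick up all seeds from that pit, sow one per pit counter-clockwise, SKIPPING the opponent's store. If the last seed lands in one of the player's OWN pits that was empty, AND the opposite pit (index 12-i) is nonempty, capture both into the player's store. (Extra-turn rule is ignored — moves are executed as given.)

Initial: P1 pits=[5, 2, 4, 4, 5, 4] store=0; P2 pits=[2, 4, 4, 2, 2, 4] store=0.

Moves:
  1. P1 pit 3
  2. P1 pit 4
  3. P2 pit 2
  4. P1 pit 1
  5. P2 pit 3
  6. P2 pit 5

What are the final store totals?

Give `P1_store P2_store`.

Move 1: P1 pit3 -> P1=[5,2,4,0,6,5](1) P2=[3,4,4,2,2,4](0)
Move 2: P1 pit4 -> P1=[5,2,4,0,0,6](2) P2=[4,5,5,3,2,4](0)
Move 3: P2 pit2 -> P1=[6,2,4,0,0,6](2) P2=[4,5,0,4,3,5](1)
Move 4: P1 pit1 -> P1=[6,0,5,1,0,6](2) P2=[4,5,0,4,3,5](1)
Move 5: P2 pit3 -> P1=[7,0,5,1,0,6](2) P2=[4,5,0,0,4,6](2)
Move 6: P2 pit5 -> P1=[8,1,6,2,1,6](2) P2=[4,5,0,0,4,0](3)

Answer: 2 3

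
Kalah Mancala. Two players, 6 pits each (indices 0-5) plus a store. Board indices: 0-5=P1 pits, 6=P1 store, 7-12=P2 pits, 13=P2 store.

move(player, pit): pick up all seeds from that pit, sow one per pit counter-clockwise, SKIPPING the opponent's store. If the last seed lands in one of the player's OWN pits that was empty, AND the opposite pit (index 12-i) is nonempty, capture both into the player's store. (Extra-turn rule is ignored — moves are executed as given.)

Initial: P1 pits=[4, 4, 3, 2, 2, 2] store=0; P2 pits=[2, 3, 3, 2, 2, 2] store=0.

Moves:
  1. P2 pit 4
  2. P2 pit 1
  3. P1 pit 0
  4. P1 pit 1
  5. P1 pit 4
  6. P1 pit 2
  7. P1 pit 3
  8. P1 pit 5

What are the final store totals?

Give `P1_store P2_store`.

Move 1: P2 pit4 -> P1=[4,4,3,2,2,2](0) P2=[2,3,3,2,0,3](1)
Move 2: P2 pit1 -> P1=[4,0,3,2,2,2](0) P2=[2,0,4,3,0,3](6)
Move 3: P1 pit0 -> P1=[0,1,4,3,3,2](0) P2=[2,0,4,3,0,3](6)
Move 4: P1 pit1 -> P1=[0,0,5,3,3,2](0) P2=[2,0,4,3,0,3](6)
Move 5: P1 pit4 -> P1=[0,0,5,3,0,3](1) P2=[3,0,4,3,0,3](6)
Move 6: P1 pit2 -> P1=[0,0,0,4,1,4](2) P2=[4,0,4,3,0,3](6)
Move 7: P1 pit3 -> P1=[0,0,0,0,2,5](3) P2=[5,0,4,3,0,3](6)
Move 8: P1 pit5 -> P1=[0,0,0,0,2,0](4) P2=[6,1,5,4,0,3](6)

Answer: 4 6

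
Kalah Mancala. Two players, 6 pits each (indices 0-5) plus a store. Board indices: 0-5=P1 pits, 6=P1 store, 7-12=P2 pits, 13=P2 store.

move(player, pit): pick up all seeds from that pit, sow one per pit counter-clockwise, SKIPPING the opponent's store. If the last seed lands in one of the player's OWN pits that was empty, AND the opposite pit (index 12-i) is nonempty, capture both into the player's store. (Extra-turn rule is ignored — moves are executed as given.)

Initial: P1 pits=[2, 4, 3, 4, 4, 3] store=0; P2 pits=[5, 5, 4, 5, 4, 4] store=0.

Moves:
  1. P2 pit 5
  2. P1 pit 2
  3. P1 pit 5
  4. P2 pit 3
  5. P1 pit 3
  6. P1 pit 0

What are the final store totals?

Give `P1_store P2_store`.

Answer: 3 2

Derivation:
Move 1: P2 pit5 -> P1=[3,5,4,4,4,3](0) P2=[5,5,4,5,4,0](1)
Move 2: P1 pit2 -> P1=[3,5,0,5,5,4](1) P2=[5,5,4,5,4,0](1)
Move 3: P1 pit5 -> P1=[3,5,0,5,5,0](2) P2=[6,6,5,5,4,0](1)
Move 4: P2 pit3 -> P1=[4,6,0,5,5,0](2) P2=[6,6,5,0,5,1](2)
Move 5: P1 pit3 -> P1=[4,6,0,0,6,1](3) P2=[7,7,5,0,5,1](2)
Move 6: P1 pit0 -> P1=[0,7,1,1,7,1](3) P2=[7,7,5,0,5,1](2)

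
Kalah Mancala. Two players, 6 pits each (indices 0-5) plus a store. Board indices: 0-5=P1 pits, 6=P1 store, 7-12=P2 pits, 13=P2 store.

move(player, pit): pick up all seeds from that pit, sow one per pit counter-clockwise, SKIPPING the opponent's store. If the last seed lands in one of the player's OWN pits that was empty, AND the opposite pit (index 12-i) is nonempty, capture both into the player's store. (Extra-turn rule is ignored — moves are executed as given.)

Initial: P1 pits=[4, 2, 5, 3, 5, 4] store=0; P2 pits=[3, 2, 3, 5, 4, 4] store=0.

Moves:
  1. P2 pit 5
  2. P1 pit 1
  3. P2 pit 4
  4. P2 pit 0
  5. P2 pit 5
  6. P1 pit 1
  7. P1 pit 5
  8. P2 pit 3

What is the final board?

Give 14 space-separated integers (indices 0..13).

Move 1: P2 pit5 -> P1=[5,3,6,3,5,4](0) P2=[3,2,3,5,4,0](1)
Move 2: P1 pit1 -> P1=[5,0,7,4,6,4](0) P2=[3,2,3,5,4,0](1)
Move 3: P2 pit4 -> P1=[6,1,7,4,6,4](0) P2=[3,2,3,5,0,1](2)
Move 4: P2 pit0 -> P1=[6,1,7,4,6,4](0) P2=[0,3,4,6,0,1](2)
Move 5: P2 pit5 -> P1=[6,1,7,4,6,4](0) P2=[0,3,4,6,0,0](3)
Move 6: P1 pit1 -> P1=[6,0,8,4,6,4](0) P2=[0,3,4,6,0,0](3)
Move 7: P1 pit5 -> P1=[6,0,8,4,6,0](1) P2=[1,4,5,6,0,0](3)
Move 8: P2 pit3 -> P1=[7,1,9,4,6,0](1) P2=[1,4,5,0,1,1](4)

Answer: 7 1 9 4 6 0 1 1 4 5 0 1 1 4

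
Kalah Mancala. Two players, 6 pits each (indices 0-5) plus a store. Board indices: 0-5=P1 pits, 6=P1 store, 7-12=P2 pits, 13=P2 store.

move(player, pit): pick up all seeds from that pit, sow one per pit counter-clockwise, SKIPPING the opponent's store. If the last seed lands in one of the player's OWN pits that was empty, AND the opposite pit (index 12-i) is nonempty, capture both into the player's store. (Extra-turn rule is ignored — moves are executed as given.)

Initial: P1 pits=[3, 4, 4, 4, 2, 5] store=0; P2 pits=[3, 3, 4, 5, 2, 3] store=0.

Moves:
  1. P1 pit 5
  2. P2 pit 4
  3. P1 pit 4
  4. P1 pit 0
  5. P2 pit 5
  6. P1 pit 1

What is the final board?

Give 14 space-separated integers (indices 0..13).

Move 1: P1 pit5 -> P1=[3,4,4,4,2,0](1) P2=[4,4,5,6,2,3](0)
Move 2: P2 pit4 -> P1=[3,4,4,4,2,0](1) P2=[4,4,5,6,0,4](1)
Move 3: P1 pit4 -> P1=[3,4,4,4,0,1](2) P2=[4,4,5,6,0,4](1)
Move 4: P1 pit0 -> P1=[0,5,5,5,0,1](2) P2=[4,4,5,6,0,4](1)
Move 5: P2 pit5 -> P1=[1,6,6,5,0,1](2) P2=[4,4,5,6,0,0](2)
Move 6: P1 pit1 -> P1=[1,0,7,6,1,2](3) P2=[5,4,5,6,0,0](2)

Answer: 1 0 7 6 1 2 3 5 4 5 6 0 0 2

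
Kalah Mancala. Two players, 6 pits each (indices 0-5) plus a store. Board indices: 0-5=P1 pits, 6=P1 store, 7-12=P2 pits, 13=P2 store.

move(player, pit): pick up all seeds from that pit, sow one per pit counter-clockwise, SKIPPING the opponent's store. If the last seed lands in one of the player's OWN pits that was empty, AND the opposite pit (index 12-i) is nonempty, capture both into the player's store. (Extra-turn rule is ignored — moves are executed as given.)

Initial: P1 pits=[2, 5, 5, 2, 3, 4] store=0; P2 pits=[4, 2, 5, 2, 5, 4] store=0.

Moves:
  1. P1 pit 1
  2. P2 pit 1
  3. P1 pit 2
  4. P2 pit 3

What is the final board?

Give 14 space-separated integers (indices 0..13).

Move 1: P1 pit1 -> P1=[2,0,6,3,4,5](1) P2=[4,2,5,2,5,4](0)
Move 2: P2 pit1 -> P1=[2,0,6,3,4,5](1) P2=[4,0,6,3,5,4](0)
Move 3: P1 pit2 -> P1=[2,0,0,4,5,6](2) P2=[5,1,6,3,5,4](0)
Move 4: P2 pit3 -> P1=[2,0,0,4,5,6](2) P2=[5,1,6,0,6,5](1)

Answer: 2 0 0 4 5 6 2 5 1 6 0 6 5 1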